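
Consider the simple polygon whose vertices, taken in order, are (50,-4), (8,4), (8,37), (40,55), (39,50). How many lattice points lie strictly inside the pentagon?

1654

By the shoelace formula, twice the signed area is |[50·4 − 8·(-4)] + [8·37 − 8·4] + [8·55 − 40·37] + [40·50 − 39·55] + [39·(-4) − 50·50]| = 3345, so the area is 1672.5.
Summing gcd(|Δx|,|Δy|) over the edges gives the boundary count: gcd(42,8) + gcd(0,33) + gcd(32,18) + gcd(1,5) + gcd(11,54) = 2+33+2+1+1 = 39.
By Pick's theorem A = I + B/2 − 1, so I = 1672.5 − 39/2 + 1 = 1654.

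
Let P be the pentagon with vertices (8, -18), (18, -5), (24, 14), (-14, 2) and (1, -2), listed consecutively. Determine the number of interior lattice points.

Using the shoelace formula, 2A = |[8·(-5) − 18·(-18)] + [18·14 − 24·(-5)] + [24·2 − (-14)·14] + [(-14)·(-2) − 1·2] + [1·(-18) − 8·(-2)]| = 924, so the area is 462.
Summing gcd(|Δx|,|Δy|) over the edges gives the boundary count: gcd(10,13) + gcd(6,19) + gcd(38,12) + gcd(15,4) + gcd(7,16) = 1+1+2+1+1 = 6.
By Pick's theorem A = I + B/2 − 1, so I = 462 − 6/2 + 1 = 460.

460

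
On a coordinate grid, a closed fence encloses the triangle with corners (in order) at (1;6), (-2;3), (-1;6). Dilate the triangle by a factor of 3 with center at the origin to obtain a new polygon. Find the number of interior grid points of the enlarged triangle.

19

By the shoelace formula, twice the signed area is |(1·3 − (-2)·6) + ((-2)·6 − (-1)·3) + ((-1)·6 − 1·6)| = 6, so the area is 3.
Summing gcd(|Δx|,|Δy|) over the edges gives the boundary count: gcd(3,3) + gcd(1,3) + gcd(2,0) = 3+1+2 = 6.
Scaling by 3 multiplies the area by 3² = 9 (so the new area is 27) and multiplies the boundary lattice-point count by 3, giving 18.
By Pick's theorem, the interior count of the dilated polygon is 27 − 18/2 + 1 = 19.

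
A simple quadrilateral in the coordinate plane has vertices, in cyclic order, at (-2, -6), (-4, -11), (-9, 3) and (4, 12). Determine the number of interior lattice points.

Using the shoelace formula, 2A = |[(-2)·(-11) − (-4)·(-6)] + [(-4)·3 − (-9)·(-11)] + [(-9)·12 − 4·3] + [4·(-6) − (-2)·12]| = 233, so the area is 116.5.
The number of boundary lattice points is Σ gcd(|Δx|,|Δy|) = gcd(2,5) + gcd(5,14) + gcd(13,9) + gcd(6,18) = 1+1+1+6 = 9.
Pick's theorem gives I = A − B/2 + 1 = 116.5 − 9/2 + 1 = 113.

113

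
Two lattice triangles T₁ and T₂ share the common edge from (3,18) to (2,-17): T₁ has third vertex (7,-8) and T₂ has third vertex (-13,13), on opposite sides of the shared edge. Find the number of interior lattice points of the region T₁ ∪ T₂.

The union is the simple quadrilateral with vertices (3,18), (7,-8), (2,-17), (-13,13) in order.
The shoelace formula gives twice the area as |[3·(-8) − 7·18] + [7·(-17) − 2·(-8)] + [2·13 − (-13)·(-17)] + [(-13)·18 − 3·13]| = 721, so the area is 721/2.
Summing gcd(|Δx|,|Δy|) over the edges gives the boundary count: gcd(4,26) + gcd(5,9) + gcd(15,30) + gcd(16,5) = 2+1+15+1 = 19.
By Pick's theorem I = A − B/2 + 1 = 721/2 − 19/2 + 1 = 352.

352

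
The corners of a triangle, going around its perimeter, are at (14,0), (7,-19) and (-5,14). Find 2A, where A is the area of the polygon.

By the shoelace formula, twice the signed area is |(14·(-19) − 7·0) + (7·14 − (-5)·(-19)) + ((-5)·0 − 14·14)| = 459, so the area is 459/2.

459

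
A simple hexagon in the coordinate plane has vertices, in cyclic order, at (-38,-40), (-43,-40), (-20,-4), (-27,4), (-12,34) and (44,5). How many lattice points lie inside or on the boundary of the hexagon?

2519

By the shoelace formula, twice the signed area is |((-38)·(-40) − (-43)·(-40)) + ((-43)·(-4) − (-20)·(-40)) + ((-20)·4 − (-27)·(-4)) + ((-27)·34 − (-12)·4) + ((-12)·5 − 44·34) + (44·(-40) − (-38)·5)| = 5012, so the area is 2506.
Along each edge there are gcd(|Δx|,|Δy|)+1 lattice points, so counting each shared vertex once the boundary has gcd(5,0) + gcd(23,36) + gcd(7,8) + gcd(15,30) + gcd(56,29) + gcd(82,45) = 5+1+1+15+1+1 = 24.
Pick's theorem gives I = A − B/2 + 1 = 2506 − 24/2 + 1 = 2495, so the closed region contains I + B = 2495 + 24 = 2519 lattice points.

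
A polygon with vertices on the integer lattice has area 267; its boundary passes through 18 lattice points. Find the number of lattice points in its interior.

Pick's theorem A = I + B/2 − 1 rearranges to I = A − B/2 + 1 = 267 − 18/2 + 1 = 259.

259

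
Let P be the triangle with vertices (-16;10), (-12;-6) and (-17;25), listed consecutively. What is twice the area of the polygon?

44

The shoelace formula gives twice the area as |((-16)·(-6) − (-12)·10) + ((-12)·25 − (-17)·(-6)) + ((-17)·10 − (-16)·25)| = 44, so the area is 22.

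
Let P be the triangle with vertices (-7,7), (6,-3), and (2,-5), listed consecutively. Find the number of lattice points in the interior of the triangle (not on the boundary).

By the shoelace formula, twice the signed area is |((-7)·(-3) − 6·7) + (6·(-5) − 2·(-3)) + (2·7 − (-7)·(-5))| = 66, so the area is 33.
Along each edge there are gcd(|Δx|,|Δy|)+1 lattice points, so counting each shared vertex once the boundary has gcd(13,10) + gcd(4,2) + gcd(9,12) = 1+2+3 = 6.
By Pick's theorem A = I + B/2 − 1, so I = 33 − 6/2 + 1 = 31.

31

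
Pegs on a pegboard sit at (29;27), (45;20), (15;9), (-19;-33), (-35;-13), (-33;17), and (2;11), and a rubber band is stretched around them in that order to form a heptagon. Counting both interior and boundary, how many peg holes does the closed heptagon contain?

Using the shoelace formula, 2A = |[29·20 − 45·27] + [45·9 − 15·20] + [15·(-33) − (-19)·9] + [(-19)·(-13) − (-35)·(-33)] + [(-35)·17 − (-33)·(-13)] + [(-33)·11 − 2·17] + [2·27 − 29·11]| = 3448, so the area is 1724.
Along each edge there are gcd(|Δx|,|Δy|)+1 lattice points, so counting each shared vertex once the boundary has gcd(16,7) + gcd(30,11) + gcd(34,42) + gcd(16,20) + gcd(2,30) + gcd(35,6) + gcd(27,16) = 1+1+2+4+2+1+1 = 12.
Pick's theorem gives I = A − B/2 + 1 = 1724 − 12/2 + 1 = 1719, so the closed region contains I + B = 1719 + 12 = 1731 lattice points.

1731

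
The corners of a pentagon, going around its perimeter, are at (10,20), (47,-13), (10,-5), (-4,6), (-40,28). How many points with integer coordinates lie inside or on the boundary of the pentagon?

The shoelace formula gives twice the area as |[10·(-13) − 47·20] + [47·(-5) − 10·(-13)] + [10·6 − (-4)·(-5)] + [(-4)·28 − (-40)·6] + [(-40)·20 − 10·28]| = 2087, so the area is 2087/2.
The number of boundary lattice points is Σ gcd(|Δx|,|Δy|) = gcd(37,33) + gcd(37,8) + gcd(14,11) + gcd(36,22) + gcd(50,8) = 1+1+1+2+2 = 7.
Pick's theorem gives I = A − B/2 + 1 = 2087/2 − 7/2 + 1 = 1041, so the closed region contains I + B = 1041 + 7 = 1048 lattice points.

1048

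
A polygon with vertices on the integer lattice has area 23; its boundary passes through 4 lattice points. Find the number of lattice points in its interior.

From Pick's theorem, I = A − B/2 + 1 = 23 − 4/2 + 1 = 22.

22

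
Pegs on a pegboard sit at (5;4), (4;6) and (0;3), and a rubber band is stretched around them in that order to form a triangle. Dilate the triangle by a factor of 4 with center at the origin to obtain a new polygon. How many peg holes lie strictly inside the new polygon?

83

Using the shoelace formula, 2A = |(5·6 − 4·4) + (4·3 − 0·6) + (0·4 − 5·3)| = 11, so the area is 5.5.
The number of boundary lattice points is Σ gcd(|Δx|,|Δy|) = gcd(1,2) + gcd(4,3) + gcd(5,1) = 1+1+1 = 3.
Scaling by 4 multiplies the area by 4² = 16 (so the new area is 88) and multiplies the boundary lattice-point count by 4, giving 12.
By Pick's theorem, the interior count of the dilated polygon is 88 − 12/2 + 1 = 83.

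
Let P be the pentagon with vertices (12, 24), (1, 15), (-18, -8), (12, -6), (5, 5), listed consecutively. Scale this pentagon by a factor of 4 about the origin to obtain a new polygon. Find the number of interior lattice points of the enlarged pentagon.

The shoelace formula gives twice the area as |(12·15 − 1·24) + (1·(-8) − (-18)·15) + ((-18)·(-6) − 12·(-8)) + (12·5 − 5·(-6)) + (5·24 − 12·5)| = 772, so the area is 386.
Summing gcd(|Δx|,|Δy|) over the edges gives the boundary count: gcd(11,9) + gcd(19,23) + gcd(30,2) + gcd(7,11) + gcd(7,19) = 1+1+2+1+1 = 6.
Scaling by 4 multiplies the area by 4² = 16 (so the new area is 6176) and multiplies the boundary lattice-point count by 4, giving 24.
By Pick's theorem, the interior count of the dilated polygon is 6176 − 24/2 + 1 = 6165.

6165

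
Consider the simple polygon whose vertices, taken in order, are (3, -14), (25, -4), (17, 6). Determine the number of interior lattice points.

148

By the shoelace formula, twice the signed area is |[3·(-4) − 25·(-14)] + [25·6 − 17·(-4)] + [17·(-14) − 3·6]| = 300, so the area is 150.
The number of boundary lattice points is Σ gcd(|Δx|,|Δy|) = gcd(22,10) + gcd(8,10) + gcd(14,20) = 2+2+2 = 6.
By Pick's theorem A = I + B/2 − 1, so I = 150 − 6/2 + 1 = 148.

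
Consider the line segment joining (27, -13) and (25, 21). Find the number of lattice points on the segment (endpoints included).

The number of lattice points on a segment between lattice points is gcd(|Δx|,|Δy|) + 1 = gcd(2,34) + 1 = 2 + 1 = 3.

3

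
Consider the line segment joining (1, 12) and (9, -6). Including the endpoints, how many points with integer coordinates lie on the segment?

The number of lattice points on a segment between lattice points is gcd(|Δx|,|Δy|) + 1 = gcd(8,18) + 1 = 2 + 1 = 3.

3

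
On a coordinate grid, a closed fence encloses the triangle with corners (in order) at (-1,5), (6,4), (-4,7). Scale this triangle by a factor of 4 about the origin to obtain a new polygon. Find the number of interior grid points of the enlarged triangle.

83

Using the shoelace formula, 2A = |[(-1)·4 − 6·5] + [6·7 − (-4)·4] + [(-4)·5 − (-1)·7]| = 11, so the area is 11/2.
Along each edge there are gcd(|Δx|,|Δy|)+1 lattice points, so counting each shared vertex once the boundary has gcd(7,1) + gcd(10,3) + gcd(3,2) = 1+1+1 = 3.
Scaling by 4 multiplies the area by 4² = 16 (so the new area is 88) and multiplies the boundary lattice-point count by 4, giving 12.
By Pick's theorem, the interior count of the dilated polygon is 88 − 12/2 + 1 = 83.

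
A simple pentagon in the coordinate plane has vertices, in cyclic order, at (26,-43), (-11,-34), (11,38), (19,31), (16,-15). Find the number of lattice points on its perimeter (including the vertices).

7

Summing gcd(|Δx|,|Δy|) over the edges gives the boundary count: gcd(37,9) + gcd(22,72) + gcd(8,7) + gcd(3,46) + gcd(10,28) = 1+2+1+1+2 = 7.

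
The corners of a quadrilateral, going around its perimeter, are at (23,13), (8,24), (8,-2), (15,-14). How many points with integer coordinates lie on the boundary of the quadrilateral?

The number of boundary lattice points is Σ gcd(|Δx|,|Δy|) = gcd(15,11) + gcd(0,26) + gcd(7,12) + gcd(8,27) = 1+26+1+1 = 29.

29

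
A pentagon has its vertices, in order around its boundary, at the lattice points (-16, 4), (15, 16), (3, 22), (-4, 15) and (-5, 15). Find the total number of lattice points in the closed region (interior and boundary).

The shoelace formula gives twice the area as |[(-16)·16 − 15·4] + [15·22 − 3·16] + [3·15 − (-4)·22] + [(-4)·15 − (-5)·15] + [(-5)·4 − (-16)·15]| = 334, so the area is 167.
Along each edge there are gcd(|Δx|,|Δy|)+1 lattice points, so counting each shared vertex once the boundary has gcd(31,12) + gcd(12,6) + gcd(7,7) + gcd(1,0) + gcd(11,11) = 1+6+7+1+11 = 26.
Pick's theorem gives I = A − B/2 + 1 = 167 − 26/2 + 1 = 155, so the closed region contains I + B = 155 + 26 = 181 lattice points.

181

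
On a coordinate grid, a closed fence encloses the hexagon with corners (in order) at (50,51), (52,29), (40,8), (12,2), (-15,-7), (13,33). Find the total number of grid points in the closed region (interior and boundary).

1715

The shoelace formula gives twice the area as |(50·29 − 52·51) + (52·8 − 40·29) + (40·2 − 12·8) + (12·(-7) − (-15)·2) + ((-15)·33 − 13·(-7)) + (13·51 − 50·33)| = 3407, so the area is 1703.5.
Along each edge there are gcd(|Δx|,|Δy|)+1 lattice points, so counting each shared vertex once the boundary has gcd(2,22) + gcd(12,21) + gcd(28,6) + gcd(27,9) + gcd(28,40) + gcd(37,18) = 2+3+2+9+4+1 = 21.
Pick's theorem gives I = A − B/2 + 1 = 1703.5 − 21/2 + 1 = 1694, so the closed region contains I + B = 1694 + 21 = 1715 lattice points.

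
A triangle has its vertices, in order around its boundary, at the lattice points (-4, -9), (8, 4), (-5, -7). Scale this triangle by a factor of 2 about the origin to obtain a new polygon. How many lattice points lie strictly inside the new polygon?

72

By the shoelace formula, twice the signed area is |((-4)·4 − 8·(-9)) + (8·(-7) − (-5)·4) + ((-5)·(-9) − (-4)·(-7))| = 37, so the area is 18.5.
The number of boundary lattice points is Σ gcd(|Δx|,|Δy|) = gcd(12,13) + gcd(13,11) + gcd(1,2) = 1+1+1 = 3.
Scaling by 2 multiplies the area by 2² = 4 (so the new area is 74) and multiplies the boundary lattice-point count by 2, giving 6.
By Pick's theorem, the interior count of the dilated polygon is 74 − 6/2 + 1 = 72.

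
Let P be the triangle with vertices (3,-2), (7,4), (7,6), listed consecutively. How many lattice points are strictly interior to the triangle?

1

Using the shoelace formula, 2A = |[3·4 − 7·(-2)] + [7·6 − 7·4] + [7·(-2) − 3·6]| = 8, so the area is 4.
Along each edge there are gcd(|Δx|,|Δy|)+1 lattice points, so counting each shared vertex once the boundary has gcd(4,6) + gcd(0,2) + gcd(4,8) = 2+2+4 = 8.
Pick's theorem gives I = A − B/2 + 1 = 4 − 8/2 + 1 = 1.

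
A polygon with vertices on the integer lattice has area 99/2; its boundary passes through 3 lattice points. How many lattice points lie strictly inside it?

Pick's theorem A = I + B/2 − 1 rearranges to I = A − B/2 + 1 = 99/2 − 3/2 + 1 = 49.

49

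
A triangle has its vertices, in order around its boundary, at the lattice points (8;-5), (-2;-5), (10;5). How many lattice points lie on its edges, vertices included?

14

Along each edge there are gcd(|Δx|,|Δy|)+1 lattice points, so counting each shared vertex once the boundary has gcd(10,0) + gcd(12,10) + gcd(2,10) = 10+2+2 = 14.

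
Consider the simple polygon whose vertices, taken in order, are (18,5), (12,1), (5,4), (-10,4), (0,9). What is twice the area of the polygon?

Using the shoelace formula, 2A = |[18·1 − 12·5] + [12·4 − 5·1] + [5·4 − (-10)·4] + [(-10)·9 − 0·4] + [0·5 − 18·9]| = 191, so the area is 191/2.

191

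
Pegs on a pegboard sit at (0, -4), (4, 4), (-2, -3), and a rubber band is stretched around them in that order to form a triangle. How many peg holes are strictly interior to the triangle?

8

The shoelace formula gives twice the area as |(0·4 − 4·(-4)) + (4·(-3) − (-2)·4) + ((-2)·(-4) − 0·(-3))| = 20, so the area is 10.
Along each edge there are gcd(|Δx|,|Δy|)+1 lattice points, so counting each shared vertex once the boundary has gcd(4,8) + gcd(6,7) + gcd(2,1) = 4+1+1 = 6.
Pick's theorem gives I = A − B/2 + 1 = 10 − 6/2 + 1 = 8.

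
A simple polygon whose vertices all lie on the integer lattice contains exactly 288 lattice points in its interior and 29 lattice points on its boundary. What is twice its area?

Pick's theorem states A = I + B/2 − 1, so A = 288 + 29/2 − 1 = 603/2.
Hence 2A = 603.

603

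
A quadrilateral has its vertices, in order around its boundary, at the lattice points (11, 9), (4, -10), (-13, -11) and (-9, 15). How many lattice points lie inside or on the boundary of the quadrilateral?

The shoelace formula gives twice the area as |(11·(-10) − 4·9) + (4·(-11) − (-13)·(-10)) + ((-13)·15 − (-9)·(-11)) + ((-9)·9 − 11·15)| = 860, so the area is 430.
The number of boundary lattice points is Σ gcd(|Δx|,|Δy|) = gcd(7,19) + gcd(17,1) + gcd(4,26) + gcd(20,6) = 1+1+2+2 = 6.
Pick's theorem gives I = A − B/2 + 1 = 430 − 6/2 + 1 = 428, so the closed region contains I + B = 428 + 6 = 434 lattice points.

434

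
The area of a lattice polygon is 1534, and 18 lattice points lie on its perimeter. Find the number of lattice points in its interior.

Pick's theorem A = I + B/2 − 1 rearranges to I = A − B/2 + 1 = 1534 − 18/2 + 1 = 1526.

1526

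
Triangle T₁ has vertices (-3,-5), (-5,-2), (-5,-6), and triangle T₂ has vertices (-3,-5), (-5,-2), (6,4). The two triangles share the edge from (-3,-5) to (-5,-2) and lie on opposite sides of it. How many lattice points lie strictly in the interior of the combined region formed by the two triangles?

20

The union is the simple quadrilateral with vertices (-3,-5), (-5,-6), (-5,-2), (6,4) in order.
By the shoelace formula, twice the signed area is |[(-3)·(-6) − (-5)·(-5)] + [(-5)·(-2) − (-5)·(-6)] + [(-5)·4 − 6·(-2)] + [6·(-5) − (-3)·4]| = 53, so the area is 26.5.
The number of boundary lattice points is Σ gcd(|Δx|,|Δy|) = gcd(2,1) + gcd(0,4) + gcd(11,6) + gcd(9,9) = 1+4+1+9 = 15.
By Pick's theorem I = A − B/2 + 1 = 26.5 − 15/2 + 1 = 20.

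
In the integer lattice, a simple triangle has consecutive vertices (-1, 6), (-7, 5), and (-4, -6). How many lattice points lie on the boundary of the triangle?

Summing gcd(|Δx|,|Δy|) over the edges gives the boundary count: gcd(6,1) + gcd(3,11) + gcd(3,12) = 1+1+3 = 5.

5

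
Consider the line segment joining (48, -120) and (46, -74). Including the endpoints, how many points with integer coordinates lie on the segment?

The number of lattice points on a segment between lattice points is gcd(|Δx|,|Δy|) + 1 = gcd(2,46) + 1 = 2 + 1 = 3.

3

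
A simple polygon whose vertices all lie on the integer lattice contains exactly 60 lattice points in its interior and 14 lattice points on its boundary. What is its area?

By Pick's theorem, A = I + B/2 − 1 = 60 + 14/2 − 1 = 66.

66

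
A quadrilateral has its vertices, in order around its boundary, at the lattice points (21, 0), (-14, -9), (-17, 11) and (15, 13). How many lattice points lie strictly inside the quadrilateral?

576

Using the shoelace formula, 2A = |(21·(-9) − (-14)·0) + ((-14)·11 − (-17)·(-9)) + ((-17)·13 − 15·11) + (15·0 − 21·13)| = 1155, so the area is 577.5.
Summing gcd(|Δx|,|Δy|) over the edges gives the boundary count: gcd(35,9) + gcd(3,20) + gcd(32,2) + gcd(6,13) = 1+1+2+1 = 5.
By Pick's theorem A = I + B/2 − 1, so I = 577.5 − 5/2 + 1 = 576.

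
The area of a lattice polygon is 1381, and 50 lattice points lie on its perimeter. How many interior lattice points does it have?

1357

From Pick's theorem, I = A − B/2 + 1 = 1381 − 50/2 + 1 = 1357.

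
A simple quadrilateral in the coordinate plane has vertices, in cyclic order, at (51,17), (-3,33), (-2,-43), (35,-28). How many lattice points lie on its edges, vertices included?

Summing gcd(|Δx|,|Δy|) over the edges gives the boundary count: gcd(54,16) + gcd(1,76) + gcd(37,15) + gcd(16,45) = 2+1+1+1 = 5.

5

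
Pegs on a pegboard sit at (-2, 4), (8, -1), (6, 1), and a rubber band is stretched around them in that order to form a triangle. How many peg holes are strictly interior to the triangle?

Using the shoelace formula, 2A = |[(-2)·(-1) − 8·4] + [8·1 − 6·(-1)] + [6·4 − (-2)·1]| = 10, so the area is 5.
The number of boundary lattice points is Σ gcd(|Δx|,|Δy|) = gcd(10,5) + gcd(2,2) + gcd(8,3) = 5+2+1 = 8.
Pick's theorem gives I = A − B/2 + 1 = 5 − 8/2 + 1 = 2.

2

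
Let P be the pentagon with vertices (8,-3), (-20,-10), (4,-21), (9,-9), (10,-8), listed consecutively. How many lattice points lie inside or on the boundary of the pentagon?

269

The shoelace formula gives twice the area as |[8·(-10) − (-20)·(-3)] + [(-20)·(-21) − 4·(-10)] + [4·(-9) − 9·(-21)] + [9·(-8) − 10·(-9)] + [10·(-3) − 8·(-8)]| = 525, so the area is 262.5.
Along each edge there are gcd(|Δx|,|Δy|)+1 lattice points, so counting each shared vertex once the boundary has gcd(28,7) + gcd(24,11) + gcd(5,12) + gcd(1,1) + gcd(2,5) = 7+1+1+1+1 = 11.
Pick's theorem gives I = A − B/2 + 1 = 262.5 − 11/2 + 1 = 258, so the closed region contains I + B = 258 + 11 = 269 lattice points.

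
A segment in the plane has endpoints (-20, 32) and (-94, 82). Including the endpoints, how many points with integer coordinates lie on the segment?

The number of lattice points on a segment between lattice points is gcd(|Δx|,|Δy|) + 1 = gcd(74,50) + 1 = 2 + 1 = 3.

3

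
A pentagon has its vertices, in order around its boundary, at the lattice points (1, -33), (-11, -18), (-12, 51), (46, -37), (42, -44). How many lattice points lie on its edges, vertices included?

Summing gcd(|Δx|,|Δy|) over the edges gives the boundary count: gcd(12,15) + gcd(1,69) + gcd(58,88) + gcd(4,7) + gcd(41,11) = 3+1+2+1+1 = 8.

8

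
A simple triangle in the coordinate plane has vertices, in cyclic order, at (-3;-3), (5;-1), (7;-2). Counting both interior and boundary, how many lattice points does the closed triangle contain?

Using the shoelace formula, 2A = |[(-3)·(-1) − 5·(-3)] + [5·(-2) − 7·(-1)] + [7·(-3) − (-3)·(-2)]| = 12, so the area is 6.
Along each edge there are gcd(|Δx|,|Δy|)+1 lattice points, so counting each shared vertex once the boundary has gcd(8,2) + gcd(2,1) + gcd(10,1) = 2+1+1 = 4.
Pick's theorem gives I = A − B/2 + 1 = 6 − 4/2 + 1 = 5, so the closed region contains I + B = 5 + 4 = 9 lattice points.

9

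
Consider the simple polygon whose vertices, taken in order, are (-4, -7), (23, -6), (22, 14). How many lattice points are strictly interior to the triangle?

By the shoelace formula, twice the signed area is |((-4)·(-6) − 23·(-7)) + (23·14 − 22·(-6)) + (22·(-7) − (-4)·14)| = 541, so the area is 541/2.
Summing gcd(|Δx|,|Δy|) over the edges gives the boundary count: gcd(27,1) + gcd(1,20) + gcd(26,21) = 1+1+1 = 3.
By Pick's theorem A = I + B/2 − 1, so I = 541/2 − 3/2 + 1 = 270.

270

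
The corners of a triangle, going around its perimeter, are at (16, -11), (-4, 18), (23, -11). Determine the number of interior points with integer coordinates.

98

By the shoelace formula, twice the signed area is |[16·18 − (-4)·(-11)] + [(-4)·(-11) − 23·18] + [23·(-11) − 16·(-11)]| = 203, so the area is 101.5.
Summing gcd(|Δx|,|Δy|) over the edges gives the boundary count: gcd(20,29) + gcd(27,29) + gcd(7,0) = 1+1+7 = 9.
Pick's theorem gives I = A − B/2 + 1 = 101.5 − 9/2 + 1 = 98.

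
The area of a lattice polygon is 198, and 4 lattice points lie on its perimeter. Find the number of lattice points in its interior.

Pick's theorem A = I + B/2 − 1 rearranges to I = A − B/2 + 1 = 198 − 4/2 + 1 = 197.

197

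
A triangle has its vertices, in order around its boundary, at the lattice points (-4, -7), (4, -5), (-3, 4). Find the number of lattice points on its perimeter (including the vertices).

4

The number of boundary lattice points is Σ gcd(|Δx|,|Δy|) = gcd(8,2) + gcd(7,9) + gcd(1,11) = 2+1+1 = 4.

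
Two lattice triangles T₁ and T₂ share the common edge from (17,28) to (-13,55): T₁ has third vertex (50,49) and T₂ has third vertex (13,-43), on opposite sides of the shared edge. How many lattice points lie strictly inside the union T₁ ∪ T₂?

1876

The union is the simple quadrilateral with vertices (17,28), (50,49), (-13,55), (13,-43) in order.
The shoelace formula gives twice the area as |(17·49 − 50·28) + (50·55 − (-13)·49) + ((-13)·(-43) − 13·55) + (13·28 − 17·(-43))| = 3759, so the area is 1879.5.
Along each edge there are gcd(|Δx|,|Δy|)+1 lattice points, so counting each shared vertex once the boundary has gcd(33,21) + gcd(63,6) + gcd(26,98) + gcd(4,71) = 3+3+2+1 = 9.
By Pick's theorem I = A − B/2 + 1 = 1879.5 − 9/2 + 1 = 1876.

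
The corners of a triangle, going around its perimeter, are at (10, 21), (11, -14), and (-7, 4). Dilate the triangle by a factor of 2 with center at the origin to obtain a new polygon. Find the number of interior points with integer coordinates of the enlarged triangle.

The shoelace formula gives twice the area as |[10·(-14) − 11·21] + [11·4 − (-7)·(-14)] + [(-7)·21 − 10·4]| = 612, so the area is 306.
Summing gcd(|Δx|,|Δy|) over the edges gives the boundary count: gcd(1,35) + gcd(18,18) + gcd(17,17) = 1+18+17 = 36.
Scaling by 2 multiplies the area by 2² = 4 (so the new area is 1224) and multiplies the boundary lattice-point count by 2, giving 72.
By Pick's theorem, the interior count of the dilated polygon is 1224 − 72/2 + 1 = 1189.

1189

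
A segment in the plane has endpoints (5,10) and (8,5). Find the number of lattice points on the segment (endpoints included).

2

The number of lattice points on a segment between lattice points is gcd(|Δx|,|Δy|) + 1 = gcd(3,5) + 1 = 1 + 1 = 2.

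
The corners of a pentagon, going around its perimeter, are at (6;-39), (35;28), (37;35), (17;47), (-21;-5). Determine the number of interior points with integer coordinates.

2305

By the shoelace formula, twice the signed area is |(6·28 − 35·(-39)) + (35·35 − 37·28) + (37·47 − 17·35) + (17·(-5) − (-21)·47) + ((-21)·(-39) − 6·(-5))| = 4617, so the area is 2308.5.
Summing gcd(|Δx|,|Δy|) over the edges gives the boundary count: gcd(29,67) + gcd(2,7) + gcd(20,12) + gcd(38,52) + gcd(27,34) = 1+1+4+2+1 = 9.
By Pick's theorem A = I + B/2 − 1, so I = 2308.5 − 9/2 + 1 = 2305.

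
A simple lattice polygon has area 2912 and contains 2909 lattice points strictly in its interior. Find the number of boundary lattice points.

Pick's theorem gives A = I + B/2 − 1, so B = 2(A − I + 1) = 2(2912 − 2909 + 1) = 8.

8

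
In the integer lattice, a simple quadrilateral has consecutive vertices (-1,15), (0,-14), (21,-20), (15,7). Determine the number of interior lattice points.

487

Using the shoelace formula, 2A = |((-1)·(-14) − 0·15) + (0·(-20) − 21·(-14)) + (21·7 − 15·(-20)) + (15·15 − (-1)·7)| = 987, so the area is 493.5.
The number of boundary lattice points is Σ gcd(|Δx|,|Δy|) = gcd(1,29) + gcd(21,6) + gcd(6,27) + gcd(16,8) = 1+3+3+8 = 15.
Pick's theorem gives I = A − B/2 + 1 = 493.5 − 15/2 + 1 = 487.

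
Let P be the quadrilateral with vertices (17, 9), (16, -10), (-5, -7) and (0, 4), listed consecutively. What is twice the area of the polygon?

564

The shoelace formula gives twice the area as |[17·(-10) − 16·9] + [16·(-7) − (-5)·(-10)] + [(-5)·4 − 0·(-7)] + [0·9 − 17·4]| = 564, so the area is 282.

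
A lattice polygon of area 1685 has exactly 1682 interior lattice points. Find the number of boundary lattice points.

8

Pick's theorem gives A = I + B/2 − 1, so B = 2(A − I + 1) = 2(1685 − 1682 + 1) = 8.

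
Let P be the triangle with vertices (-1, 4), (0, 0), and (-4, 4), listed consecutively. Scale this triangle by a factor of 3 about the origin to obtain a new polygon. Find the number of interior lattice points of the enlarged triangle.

43

By the shoelace formula, twice the signed area is |((-1)·0 − 0·4) + (0·4 − (-4)·0) + ((-4)·4 − (-1)·4)| = 12, so the area is 6.
The number of boundary lattice points is Σ gcd(|Δx|,|Δy|) = gcd(1,4) + gcd(4,4) + gcd(3,0) = 1+4+3 = 8.
Scaling by 3 multiplies the area by 3² = 9 (so the new area is 54) and multiplies the boundary lattice-point count by 3, giving 24.
By Pick's theorem, the interior count of the dilated polygon is 54 − 24/2 + 1 = 43.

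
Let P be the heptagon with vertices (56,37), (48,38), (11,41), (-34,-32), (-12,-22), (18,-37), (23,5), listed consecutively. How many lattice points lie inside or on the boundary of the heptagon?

By the shoelace formula, twice the signed area is |[56·38 − 48·37] + [48·41 − 11·38] + [11·(-32) − (-34)·41] + [(-34)·(-22) − (-12)·(-32)] + [(-12)·(-37) − 18·(-22)] + [18·5 − 23·(-37)] + [23·37 − 56·5]| = 5660, so the area is 2830.
Summing gcd(|Δx|,|Δy|) over the edges gives the boundary count: gcd(8,1) + gcd(37,3) + gcd(45,73) + gcd(22,10) + gcd(30,15) + gcd(5,42) + gcd(33,32) = 1+1+1+2+15+1+1 = 22.
Pick's theorem gives I = A − B/2 + 1 = 2830 − 22/2 + 1 = 2820, so the closed region contains I + B = 2820 + 22 = 2842 lattice points.

2842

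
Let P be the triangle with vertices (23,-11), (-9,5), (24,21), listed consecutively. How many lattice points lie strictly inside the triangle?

512

By the shoelace formula, twice the signed area is |(23·5 − (-9)·(-11)) + ((-9)·21 − 24·5) + (24·(-11) − 23·21)| = 1040, so the area is 520.
The number of boundary lattice points is Σ gcd(|Δx|,|Δy|) = gcd(32,16) + gcd(33,16) + gcd(1,32) = 16+1+1 = 18.
By Pick's theorem A = I + B/2 − 1, so I = 520 − 18/2 + 1 = 512.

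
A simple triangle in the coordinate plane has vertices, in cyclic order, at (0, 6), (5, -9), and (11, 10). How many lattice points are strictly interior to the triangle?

Using the shoelace formula, 2A = |[0·(-9) − 5·6] + [5·10 − 11·(-9)] + [11·6 − 0·10]| = 185, so the area is 185/2.
The number of boundary lattice points is Σ gcd(|Δx|,|Δy|) = gcd(5,15) + gcd(6,19) + gcd(11,4) = 5+1+1 = 7.
Pick's theorem gives I = A − B/2 + 1 = 185/2 − 7/2 + 1 = 90.

90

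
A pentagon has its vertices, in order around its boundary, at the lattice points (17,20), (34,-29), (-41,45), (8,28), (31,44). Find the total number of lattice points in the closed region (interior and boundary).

1496

By the shoelace formula, twice the signed area is |(17·(-29) − 34·20) + (34·45 − (-41)·(-29)) + ((-41)·28 − 8·45) + (8·44 − 31·28) + (31·20 − 17·44)| = 2984, so the area is 1492.
Summing gcd(|Δx|,|Δy|) over the edges gives the boundary count: gcd(17,49) + gcd(75,74) + gcd(49,17) + gcd(23,16) + gcd(14,24) = 1+1+1+1+2 = 6.
Pick's theorem gives I = A − B/2 + 1 = 1492 − 6/2 + 1 = 1490, so the closed region contains I + B = 1490 + 6 = 1496 lattice points.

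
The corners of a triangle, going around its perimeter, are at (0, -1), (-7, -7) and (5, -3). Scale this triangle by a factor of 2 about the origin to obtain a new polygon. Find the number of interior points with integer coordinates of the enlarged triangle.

By the shoelace formula, twice the signed area is |(0·(-7) − (-7)·(-1)) + ((-7)·(-3) − 5·(-7)) + (5·(-1) − 0·(-3))| = 44, so the area is 22.
Summing gcd(|Δx|,|Δy|) over the edges gives the boundary count: gcd(7,6) + gcd(12,4) + gcd(5,2) = 1+4+1 = 6.
Scaling by 2 multiplies the area by 2² = 4 (so the new area is 88) and multiplies the boundary lattice-point count by 2, giving 12.
By Pick's theorem, the interior count of the dilated polygon is 88 − 12/2 + 1 = 83.

83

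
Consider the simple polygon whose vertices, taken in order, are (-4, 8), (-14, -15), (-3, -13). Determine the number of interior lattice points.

By the shoelace formula, twice the signed area is |[(-4)·(-15) − (-14)·8] + [(-14)·(-13) − (-3)·(-15)] + [(-3)·8 − (-4)·(-13)]| = 233, so the area is 116.5.
Along each edge there are gcd(|Δx|,|Δy|)+1 lattice points, so counting each shared vertex once the boundary has gcd(10,23) + gcd(11,2) + gcd(1,21) = 1+1+1 = 3.
By Pick's theorem A = I + B/2 − 1, so I = 116.5 − 3/2 + 1 = 116.

116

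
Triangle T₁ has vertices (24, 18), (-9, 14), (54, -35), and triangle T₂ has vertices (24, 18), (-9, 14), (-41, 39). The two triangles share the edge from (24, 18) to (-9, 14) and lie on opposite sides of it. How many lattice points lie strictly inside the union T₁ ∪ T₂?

The union is the simple quadrilateral with vertices (24, 18), (54, -35), (-9, 14), (-41, 39) in order.
Using the shoelace formula, 2A = |[24·(-35) − 54·18] + [54·14 − (-9)·(-35)] + [(-9)·39 − (-41)·14] + [(-41)·18 − 24·39]| = 2822, so the area is 1411.
The number of boundary lattice points is Σ gcd(|Δx|,|Δy|) = gcd(30,53) + gcd(63,49) + gcd(32,25) + gcd(65,21) = 1+7+1+1 = 10.
By Pick's theorem I = A − B/2 + 1 = 1411 − 10/2 + 1 = 1407.

1407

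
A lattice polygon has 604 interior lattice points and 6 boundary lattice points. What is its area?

606

Pick's theorem states A = I + B/2 − 1, so A = 604 + 6/2 − 1 = 606.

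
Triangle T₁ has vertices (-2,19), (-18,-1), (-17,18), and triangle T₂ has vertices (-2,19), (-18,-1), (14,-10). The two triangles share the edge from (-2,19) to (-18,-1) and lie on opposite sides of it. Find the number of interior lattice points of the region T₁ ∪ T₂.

533

The union is the simple quadrilateral with vertices (-2,19), (-17,18), (-18,-1), (14,-10) in order.
Using the shoelace formula, 2A = |((-2)·18 − (-17)·19) + ((-17)·(-1) − (-18)·18) + ((-18)·(-10) − 14·(-1)) + (14·19 − (-2)·(-10))| = 1068, so the area is 534.
Summing gcd(|Δx|,|Δy|) over the edges gives the boundary count: gcd(15,1) + gcd(1,19) + gcd(32,9) + gcd(16,29) = 1+1+1+1 = 4.
By Pick's theorem I = A − B/2 + 1 = 534 − 4/2 + 1 = 533.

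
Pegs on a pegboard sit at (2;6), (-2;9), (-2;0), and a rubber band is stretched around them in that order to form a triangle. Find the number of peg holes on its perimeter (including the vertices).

12

Along each edge there are gcd(|Δx|,|Δy|)+1 lattice points, so counting each shared vertex once the boundary has gcd(4,3) + gcd(0,9) + gcd(4,6) = 1+9+2 = 12.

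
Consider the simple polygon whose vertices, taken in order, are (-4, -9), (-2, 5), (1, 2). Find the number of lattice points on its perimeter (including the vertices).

6

The number of boundary lattice points is Σ gcd(|Δx|,|Δy|) = gcd(2,14) + gcd(3,3) + gcd(5,11) = 2+3+1 = 6.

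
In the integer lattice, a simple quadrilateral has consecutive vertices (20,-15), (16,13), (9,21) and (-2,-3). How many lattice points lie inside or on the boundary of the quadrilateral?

The shoelace formula gives twice the area as |[20·13 − 16·(-15)] + [16·21 − 9·13] + [9·(-3) − (-2)·21] + [(-2)·(-15) − 20·(-3)]| = 824, so the area is 412.
Along each edge there are gcd(|Δx|,|Δy|)+1 lattice points, so counting each shared vertex once the boundary has gcd(4,28) + gcd(7,8) + gcd(11,24) + gcd(22,12) = 4+1+1+2 = 8.
Pick's theorem gives I = A − B/2 + 1 = 412 − 8/2 + 1 = 409, so the closed region contains I + B = 409 + 8 = 417 lattice points.

417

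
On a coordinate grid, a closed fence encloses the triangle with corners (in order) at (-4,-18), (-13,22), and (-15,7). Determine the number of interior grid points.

The shoelace formula gives twice the area as |[(-4)·22 − (-13)·(-18)] + [(-13)·7 − (-15)·22] + [(-15)·(-18) − (-4)·7]| = 215, so the area is 107.5.
Summing gcd(|Δx|,|Δy|) over the edges gives the boundary count: gcd(9,40) + gcd(2,15) + gcd(11,25) = 1+1+1 = 3.
Pick's theorem gives I = A − B/2 + 1 = 107.5 − 3/2 + 1 = 107.

107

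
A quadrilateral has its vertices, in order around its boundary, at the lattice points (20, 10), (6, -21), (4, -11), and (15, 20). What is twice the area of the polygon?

467

The shoelace formula gives twice the area as |(20·(-21) − 6·10) + (6·(-11) − 4·(-21)) + (4·20 − 15·(-11)) + (15·10 − 20·20)| = 467, so the area is 233.5.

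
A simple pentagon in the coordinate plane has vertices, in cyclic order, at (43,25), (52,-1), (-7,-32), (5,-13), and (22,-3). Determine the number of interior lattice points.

Using the shoelace formula, 2A = |(43·(-1) − 52·25) + (52·(-32) − (-7)·(-1)) + ((-7)·(-13) − 5·(-32)) + (5·(-3) − 22·(-13)) + (22·25 − 43·(-3))| = 1813, so the area is 1813/2.
Summing gcd(|Δx|,|Δy|) over the edges gives the boundary count: gcd(9,26) + gcd(59,31) + gcd(12,19) + gcd(17,10) + gcd(21,28) = 1+1+1+1+7 = 11.
By Pick's theorem A = I + B/2 − 1, so I = 1813/2 − 11/2 + 1 = 902.

902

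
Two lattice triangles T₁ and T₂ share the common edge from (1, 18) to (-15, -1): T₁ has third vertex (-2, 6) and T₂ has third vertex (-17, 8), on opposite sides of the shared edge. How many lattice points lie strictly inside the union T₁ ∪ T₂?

The union is the simple quadrilateral with vertices (1, 18), (-2, 6), (-15, -1), (-17, 8) in order.
The shoelace formula gives twice the area as |[1·6 − (-2)·18] + [(-2)·(-1) − (-15)·6] + [(-15)·8 − (-17)·(-1)] + [(-17)·18 − 1·8]| = 317, so the area is 317/2.
Along each edge there are gcd(|Δx|,|Δy|)+1 lattice points, so counting each shared vertex once the boundary has gcd(3,12) + gcd(13,7) + gcd(2,9) + gcd(18,10) = 3+1+1+2 = 7.
By Pick's theorem I = A − B/2 + 1 = 317/2 − 7/2 + 1 = 156.

156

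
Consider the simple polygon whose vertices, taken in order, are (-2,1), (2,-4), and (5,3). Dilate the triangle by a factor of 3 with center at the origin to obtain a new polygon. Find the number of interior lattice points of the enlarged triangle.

190

The shoelace formula gives twice the area as |((-2)·(-4) − 2·1) + (2·3 − 5·(-4)) + (5·1 − (-2)·3)| = 43, so the area is 43/2.
Along each edge there are gcd(|Δx|,|Δy|)+1 lattice points, so counting each shared vertex once the boundary has gcd(4,5) + gcd(3,7) + gcd(7,2) = 1+1+1 = 3.
Scaling by 3 multiplies the area by 3² = 9 (so the new area is 387/2) and multiplies the boundary lattice-point count by 3, giving 9.
By Pick's theorem, the interior count of the dilated polygon is 387/2 − 9/2 + 1 = 190.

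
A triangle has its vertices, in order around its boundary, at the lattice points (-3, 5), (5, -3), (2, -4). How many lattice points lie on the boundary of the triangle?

Along each edge there are gcd(|Δx|,|Δy|)+1 lattice points, so counting each shared vertex once the boundary has gcd(8,8) + gcd(3,1) + gcd(5,9) = 8+1+1 = 10.

10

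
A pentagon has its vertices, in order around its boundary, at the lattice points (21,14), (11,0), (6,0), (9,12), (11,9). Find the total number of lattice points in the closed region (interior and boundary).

93

By the shoelace formula, twice the signed area is |(21·0 − 11·14) + (11·0 − 6·0) + (6·12 − 9·0) + (9·9 − 11·12) + (11·14 − 21·9)| = 168, so the area is 84.
Summing gcd(|Δx|,|Δy|) over the edges gives the boundary count: gcd(10,14) + gcd(5,0) + gcd(3,12) + gcd(2,3) + gcd(10,5) = 2+5+3+1+5 = 16.
Pick's theorem gives I = A − B/2 + 1 = 84 − 16/2 + 1 = 77, so the closed region contains I + B = 77 + 16 = 93 lattice points.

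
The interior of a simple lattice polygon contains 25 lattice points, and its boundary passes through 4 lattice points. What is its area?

Pick's theorem states A = I + B/2 − 1, so A = 25 + 4/2 − 1 = 26.

26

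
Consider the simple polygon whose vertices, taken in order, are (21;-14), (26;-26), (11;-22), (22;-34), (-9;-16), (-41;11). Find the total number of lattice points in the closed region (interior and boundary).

718

The shoelace formula gives twice the area as |(21·(-26) − 26·(-14)) + (26·(-22) − 11·(-26)) + (11·(-34) − 22·(-22)) + (22·(-16) − (-9)·(-34)) + ((-9)·11 − (-41)·(-16)) + ((-41)·(-14) − 21·11)| = 1428, so the area is 714.
Summing gcd(|Δx|,|Δy|) over the edges gives the boundary count: gcd(5,12) + gcd(15,4) + gcd(11,12) + gcd(31,18) + gcd(32,27) + gcd(62,25) = 1+1+1+1+1+1 = 6.
Pick's theorem gives I = A − B/2 + 1 = 714 − 6/2 + 1 = 712, so the closed region contains I + B = 712 + 6 = 718 lattice points.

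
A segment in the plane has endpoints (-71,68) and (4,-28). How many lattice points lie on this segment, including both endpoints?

4

The number of lattice points on a segment between lattice points is gcd(|Δx|,|Δy|) + 1 = gcd(75,96) + 1 = 3 + 1 = 4.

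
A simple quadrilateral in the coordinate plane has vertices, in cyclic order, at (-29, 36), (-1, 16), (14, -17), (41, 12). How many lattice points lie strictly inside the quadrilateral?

1023

The shoelace formula gives twice the area as |[(-29)·16 − (-1)·36] + [(-1)·(-17) − 14·16] + [14·12 − 41·(-17)] + [41·36 − (-29)·12]| = 2054, so the area is 1027.
Along each edge there are gcd(|Δx|,|Δy|)+1 lattice points, so counting each shared vertex once the boundary has gcd(28,20) + gcd(15,33) + gcd(27,29) + gcd(70,24) = 4+3+1+2 = 10.
Pick's theorem gives I = A − B/2 + 1 = 1027 − 10/2 + 1 = 1023.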